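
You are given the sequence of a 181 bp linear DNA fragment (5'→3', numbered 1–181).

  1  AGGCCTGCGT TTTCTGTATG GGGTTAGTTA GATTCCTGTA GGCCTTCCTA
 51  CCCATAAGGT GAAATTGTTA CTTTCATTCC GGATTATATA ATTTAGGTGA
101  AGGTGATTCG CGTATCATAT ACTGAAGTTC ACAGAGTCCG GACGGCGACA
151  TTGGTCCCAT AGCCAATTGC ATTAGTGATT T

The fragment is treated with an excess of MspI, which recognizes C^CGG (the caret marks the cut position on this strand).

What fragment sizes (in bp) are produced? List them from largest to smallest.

79, 59, 43 bp

MspI sites (CCGG) start at positions 79, 138.
MspI cuts after the first base of each site, so after positions 79, 138.
Linear molecule, 2 cuts → 3 fragments:
  1–79 → 79 bp
  80–138 → 59 bp
  139–181 → 43 bp
Sorted largest to smallest: 79, 59, 43 bp.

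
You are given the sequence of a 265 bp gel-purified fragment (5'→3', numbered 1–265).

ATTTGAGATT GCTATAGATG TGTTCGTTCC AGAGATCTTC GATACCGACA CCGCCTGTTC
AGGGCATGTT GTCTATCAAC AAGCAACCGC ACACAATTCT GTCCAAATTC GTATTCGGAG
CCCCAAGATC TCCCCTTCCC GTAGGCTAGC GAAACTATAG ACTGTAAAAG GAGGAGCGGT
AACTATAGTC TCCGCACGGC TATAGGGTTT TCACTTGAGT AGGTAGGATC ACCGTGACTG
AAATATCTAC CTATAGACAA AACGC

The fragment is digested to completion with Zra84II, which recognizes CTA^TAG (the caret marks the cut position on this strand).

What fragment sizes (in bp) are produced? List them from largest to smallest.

Zra84II sites (CTATAG) start at positions 12, 155, 183, 200, 251.
Zra84II cuts after base 3 of each site, so after positions 14, 157, 185, 202, 253.
Linear molecule, 5 cuts → 6 fragments:
  1–14 → 14 bp
  15–157 → 143 bp
  158–185 → 28 bp
  186–202 → 17 bp
  203–253 → 51 bp
  254–265 → 12 bp
Sorted largest to smallest: 143, 51, 28, 17, 14, 12 bp.

143, 51, 28, 17, 14, 12 bp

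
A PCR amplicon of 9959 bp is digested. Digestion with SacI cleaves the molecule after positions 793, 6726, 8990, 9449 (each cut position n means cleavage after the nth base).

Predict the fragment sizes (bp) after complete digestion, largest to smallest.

5933, 2264, 793, 510, 459 bp

Linear molecule, 4 cuts → 5 fragments:
  793 − 0 = 793 bp
  6726 − 793 = 5933 bp
  8990 − 6726 = 2264 bp
  9449 − 8990 = 459 bp
  9959 − 9449 = 510 bp
Sorted largest to smallest: 5933, 2264, 793, 510, 459 bp.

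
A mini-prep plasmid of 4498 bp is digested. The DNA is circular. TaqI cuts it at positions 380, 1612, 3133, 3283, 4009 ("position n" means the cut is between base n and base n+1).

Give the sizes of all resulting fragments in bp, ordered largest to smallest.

1521, 1232, 869, 726, 150 bp

Circular molecule, 5 cuts → 5 fragments:
  1612 − 380 = 1232 bp
  3133 − 1612 = 1521 bp
  3283 − 3133 = 150 bp
  4009 − 3283 = 726 bp
  wrap: 4498 − 4009 + 380 = 869 bp
Sorted largest to smallest: 1521, 1232, 869, 726, 150 bp.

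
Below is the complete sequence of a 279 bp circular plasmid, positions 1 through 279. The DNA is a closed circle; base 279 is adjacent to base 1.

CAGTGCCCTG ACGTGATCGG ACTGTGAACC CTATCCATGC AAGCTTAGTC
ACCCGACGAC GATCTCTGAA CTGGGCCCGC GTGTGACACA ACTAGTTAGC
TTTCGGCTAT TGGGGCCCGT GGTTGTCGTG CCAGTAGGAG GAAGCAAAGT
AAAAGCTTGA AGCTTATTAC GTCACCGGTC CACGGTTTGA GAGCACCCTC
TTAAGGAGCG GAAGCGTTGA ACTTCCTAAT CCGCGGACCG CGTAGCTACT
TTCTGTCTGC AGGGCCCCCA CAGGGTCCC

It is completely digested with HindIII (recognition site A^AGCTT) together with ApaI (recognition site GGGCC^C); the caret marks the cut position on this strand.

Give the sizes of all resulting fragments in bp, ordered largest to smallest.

HindIII sites (AAGCTT) start at positions 41, 153, 160.
HindIII cuts after the first base of each site, so after positions 41, 153, 160.
ApaI sites (GGGCCC) start at positions 73, 113, 262.
ApaI cuts after base 5 of each site (before the last base), so after positions 77, 117, 266.
Combined cut positions: 41, 77, 117, 153, 160, 266.
Circular molecule, 6 cuts → 6 fragments:
  42–77 → 36 bp
  78–117 → 40 bp
  118–153 → 36 bp
  154–160 → 7 bp
  161–266 → 106 bp
  267–279 then 1–41 → 13 + 41 = 54 bp
Sorted largest to smallest: 106, 54, 40, 36, 36, 7 bp.

106, 54, 40, 36, 36, 7 bp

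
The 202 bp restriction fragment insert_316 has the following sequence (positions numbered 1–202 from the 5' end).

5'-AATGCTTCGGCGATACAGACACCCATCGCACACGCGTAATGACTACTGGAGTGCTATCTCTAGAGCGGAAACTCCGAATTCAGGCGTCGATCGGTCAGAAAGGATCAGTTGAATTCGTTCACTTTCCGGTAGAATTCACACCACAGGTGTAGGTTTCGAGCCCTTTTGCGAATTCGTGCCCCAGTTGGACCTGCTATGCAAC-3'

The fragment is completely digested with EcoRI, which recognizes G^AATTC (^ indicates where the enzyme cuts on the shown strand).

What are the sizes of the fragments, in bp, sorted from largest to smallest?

EcoRI sites (GAATTC) start at positions 76, 111, 132, 170.
EcoRI cuts after the first base of each site, so after positions 76, 111, 132, 170.
Linear molecule, 4 cuts → 5 fragments:
  1–76 → 76 bp
  77–111 → 35 bp
  112–132 → 21 bp
  133–170 → 38 bp
  171–202 → 32 bp
Sorted largest to smallest: 76, 38, 35, 32, 21 bp.

76, 38, 35, 32, 21 bp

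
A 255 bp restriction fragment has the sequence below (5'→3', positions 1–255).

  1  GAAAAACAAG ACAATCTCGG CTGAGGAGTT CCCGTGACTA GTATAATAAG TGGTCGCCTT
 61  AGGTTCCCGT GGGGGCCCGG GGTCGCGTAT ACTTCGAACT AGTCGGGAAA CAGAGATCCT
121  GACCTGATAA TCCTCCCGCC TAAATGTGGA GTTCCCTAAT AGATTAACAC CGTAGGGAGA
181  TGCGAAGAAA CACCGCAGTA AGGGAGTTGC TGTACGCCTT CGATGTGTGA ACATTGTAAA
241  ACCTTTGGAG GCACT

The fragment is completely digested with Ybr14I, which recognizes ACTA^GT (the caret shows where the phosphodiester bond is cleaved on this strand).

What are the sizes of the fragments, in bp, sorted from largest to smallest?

154, 61, 40 bp

Ybr14I sites (ACTAGT) start at positions 37, 98.
Ybr14I cuts after base 4 of each site, so after positions 40, 101.
Linear molecule, 2 cuts → 3 fragments:
  1–40 → 40 bp
  41–101 → 61 bp
  102–255 → 154 bp
Sorted largest to smallest: 154, 61, 40 bp.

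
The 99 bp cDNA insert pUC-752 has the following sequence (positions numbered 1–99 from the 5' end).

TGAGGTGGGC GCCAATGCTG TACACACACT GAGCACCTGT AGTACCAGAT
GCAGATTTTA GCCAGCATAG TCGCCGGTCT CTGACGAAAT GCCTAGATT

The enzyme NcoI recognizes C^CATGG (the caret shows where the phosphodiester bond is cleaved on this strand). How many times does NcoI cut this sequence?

0

No occurrence of CCATGG is present in the sequence.
NcoI does not cut: 0 sites.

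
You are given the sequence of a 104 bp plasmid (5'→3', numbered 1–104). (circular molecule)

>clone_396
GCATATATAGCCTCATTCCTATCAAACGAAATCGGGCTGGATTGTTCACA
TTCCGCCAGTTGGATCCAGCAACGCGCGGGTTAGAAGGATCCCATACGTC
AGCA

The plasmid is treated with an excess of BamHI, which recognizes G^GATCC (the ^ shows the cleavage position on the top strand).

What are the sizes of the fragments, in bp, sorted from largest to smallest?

BamHI sites (GGATCC) start at positions 62, 87.
BamHI cuts after the first base of each site, so after positions 62, 87.
Circular molecule, 2 cuts → 2 fragments:
  63–87 → 25 bp
  88–104 then 1–62 → 17 + 62 = 79 bp
Sorted largest to smallest: 79, 25 bp.

79, 25 bp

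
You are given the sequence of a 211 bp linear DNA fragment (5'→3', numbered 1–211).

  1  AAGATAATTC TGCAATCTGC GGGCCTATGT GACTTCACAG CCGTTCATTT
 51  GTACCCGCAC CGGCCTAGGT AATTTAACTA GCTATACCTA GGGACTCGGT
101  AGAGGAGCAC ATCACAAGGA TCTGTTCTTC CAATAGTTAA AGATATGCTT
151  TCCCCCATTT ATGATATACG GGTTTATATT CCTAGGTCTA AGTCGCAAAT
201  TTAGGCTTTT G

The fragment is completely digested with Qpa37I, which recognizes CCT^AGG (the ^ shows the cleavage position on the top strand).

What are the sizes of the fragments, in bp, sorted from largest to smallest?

Qpa37I sites (CCTAGG) start at positions 64, 87, 181.
Qpa37I cuts after base 3 of each site, so after positions 66, 89, 183.
Linear molecule, 3 cuts → 4 fragments:
  1–66 → 66 bp
  67–89 → 23 bp
  90–183 → 94 bp
  184–211 → 28 bp
Sorted largest to smallest: 94, 66, 28, 23 bp.

94, 66, 28, 23 bp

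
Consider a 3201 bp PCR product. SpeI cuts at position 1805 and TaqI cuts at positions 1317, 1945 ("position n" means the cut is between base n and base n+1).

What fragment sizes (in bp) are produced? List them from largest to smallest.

Combined cut positions (sorted): 1317, 1805, 1945.
Linear molecule, 3 cuts → 4 fragments:
  1317 − 0 = 1317 bp
  1805 − 1317 = 488 bp
  1945 − 1805 = 140 bp
  3201 − 1945 = 1256 bp
Sorted largest to smallest: 1317, 1256, 488, 140 bp.

1317, 1256, 488, 140 bp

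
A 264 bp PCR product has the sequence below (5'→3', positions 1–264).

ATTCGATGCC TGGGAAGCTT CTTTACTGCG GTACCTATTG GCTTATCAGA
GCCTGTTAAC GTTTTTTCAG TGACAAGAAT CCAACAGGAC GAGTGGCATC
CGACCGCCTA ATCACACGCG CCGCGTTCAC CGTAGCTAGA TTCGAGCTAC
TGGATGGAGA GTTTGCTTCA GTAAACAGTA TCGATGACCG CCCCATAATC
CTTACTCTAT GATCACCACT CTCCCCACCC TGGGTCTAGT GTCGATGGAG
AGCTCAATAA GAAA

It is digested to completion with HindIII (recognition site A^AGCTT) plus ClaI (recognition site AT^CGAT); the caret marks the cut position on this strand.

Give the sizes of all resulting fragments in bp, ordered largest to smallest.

The HindIII site (AAGCTT) starts at position 15.
HindIII cuts after the first base of each site, so after position 15.
The ClaI site (ATCGAT) starts at position 180.
ClaI cuts after base 2 of each site, so after position 181.
Combined cut positions: 15, 181.
Linear molecule, 2 cuts → 3 fragments:
  1–15 → 15 bp
  16–181 → 166 bp
  182–264 → 83 bp
Sorted largest to smallest: 166, 83, 15 bp.

166, 83, 15 bp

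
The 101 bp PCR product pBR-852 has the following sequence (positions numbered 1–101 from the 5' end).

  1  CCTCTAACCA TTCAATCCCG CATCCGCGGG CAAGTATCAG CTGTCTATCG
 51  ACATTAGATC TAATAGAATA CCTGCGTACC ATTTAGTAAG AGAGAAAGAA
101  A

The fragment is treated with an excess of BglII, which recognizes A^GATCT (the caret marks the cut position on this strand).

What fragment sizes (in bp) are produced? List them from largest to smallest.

56, 45 bp

The BglII site (AGATCT) starts at position 56.
BglII cuts after the first base of each site, so after position 56.
Linear molecule, 1 cut → 2 fragments:
  1–56 → 56 bp
  57–101 → 45 bp
Sorted largest to smallest: 56, 45 bp.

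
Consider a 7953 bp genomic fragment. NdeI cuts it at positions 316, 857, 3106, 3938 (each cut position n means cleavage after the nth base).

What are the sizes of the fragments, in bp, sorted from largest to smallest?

4015, 2249, 832, 541, 316 bp

Linear molecule, 4 cuts → 5 fragments:
  316 − 0 = 316 bp
  857 − 316 = 541 bp
  3106 − 857 = 2249 bp
  3938 − 3106 = 832 bp
  7953 − 3938 = 4015 bp
Sorted largest to smallest: 4015, 2249, 832, 541, 316 bp.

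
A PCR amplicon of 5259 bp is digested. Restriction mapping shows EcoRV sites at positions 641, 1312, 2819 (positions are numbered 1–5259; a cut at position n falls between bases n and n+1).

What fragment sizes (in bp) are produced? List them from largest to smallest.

2440, 1507, 671, 641 bp

Linear molecule, 3 cuts → 4 fragments:
  641 − 0 = 641 bp
  1312 − 641 = 671 bp
  2819 − 1312 = 1507 bp
  5259 − 2819 = 2440 bp
Sorted largest to smallest: 2440, 1507, 671, 641 bp.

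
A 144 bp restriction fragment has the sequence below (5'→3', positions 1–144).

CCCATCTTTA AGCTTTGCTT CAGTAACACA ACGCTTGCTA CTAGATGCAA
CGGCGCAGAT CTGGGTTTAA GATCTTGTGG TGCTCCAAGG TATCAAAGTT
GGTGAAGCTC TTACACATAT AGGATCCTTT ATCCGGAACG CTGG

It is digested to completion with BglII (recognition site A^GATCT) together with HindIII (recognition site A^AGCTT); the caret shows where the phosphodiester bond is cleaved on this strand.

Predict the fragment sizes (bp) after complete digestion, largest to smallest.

74, 47, 13, 10 bp

BglII sites (AGATCT) start at positions 57, 70.
BglII cuts after the first base of each site, so after positions 57, 70.
The HindIII site (AAGCTT) starts at position 10.
HindIII cuts after the first base of each site, so after position 10.
Combined cut positions: 10, 57, 70.
Linear molecule, 3 cuts → 4 fragments:
  1–10 → 10 bp
  11–57 → 47 bp
  58–70 → 13 bp
  71–144 → 74 bp
Sorted largest to smallest: 74, 47, 13, 10 bp.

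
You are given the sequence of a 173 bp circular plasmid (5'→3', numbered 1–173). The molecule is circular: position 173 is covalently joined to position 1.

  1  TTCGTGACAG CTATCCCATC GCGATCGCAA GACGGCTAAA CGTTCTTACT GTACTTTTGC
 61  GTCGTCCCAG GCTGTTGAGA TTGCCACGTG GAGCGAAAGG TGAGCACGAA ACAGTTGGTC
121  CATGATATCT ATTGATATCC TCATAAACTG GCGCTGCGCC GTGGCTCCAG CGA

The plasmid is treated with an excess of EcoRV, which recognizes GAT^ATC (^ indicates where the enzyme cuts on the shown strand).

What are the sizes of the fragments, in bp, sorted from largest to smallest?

EcoRV sites (GATATC) start at positions 124, 134.
EcoRV cuts after base 3 of each site, so after positions 126, 136.
Circular molecule, 2 cuts → 2 fragments:
  127–136 → 10 bp
  137–173 then 1–126 → 37 + 126 = 163 bp
Sorted largest to smallest: 163, 10 bp.

163, 10 bp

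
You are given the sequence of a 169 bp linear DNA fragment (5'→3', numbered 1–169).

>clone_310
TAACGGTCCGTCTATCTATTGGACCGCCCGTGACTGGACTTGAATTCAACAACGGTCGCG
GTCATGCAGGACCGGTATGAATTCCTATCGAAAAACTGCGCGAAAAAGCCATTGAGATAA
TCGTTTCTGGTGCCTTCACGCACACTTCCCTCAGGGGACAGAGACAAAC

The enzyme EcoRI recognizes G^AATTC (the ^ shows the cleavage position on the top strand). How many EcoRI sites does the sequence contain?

2

GAATTC occurs starting at positions 42, 79.
EcoRI cuts at 2 sites.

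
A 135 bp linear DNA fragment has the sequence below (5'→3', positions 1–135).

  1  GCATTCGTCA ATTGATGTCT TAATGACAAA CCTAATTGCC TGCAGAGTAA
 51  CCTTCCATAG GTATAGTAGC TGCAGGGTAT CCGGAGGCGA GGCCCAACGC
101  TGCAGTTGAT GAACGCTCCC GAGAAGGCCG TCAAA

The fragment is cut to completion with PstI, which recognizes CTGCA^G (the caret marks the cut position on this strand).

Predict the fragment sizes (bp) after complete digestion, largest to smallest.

44, 31, 30, 30 bp

PstI sites (CTGCAG) start at positions 40, 70, 100.
PstI cuts after base 5 of each site (before the last base), so after positions 44, 74, 104.
Linear molecule, 3 cuts → 4 fragments:
  1–44 → 44 bp
  45–74 → 30 bp
  75–104 → 30 bp
  105–135 → 31 bp
Sorted largest to smallest: 44, 31, 30, 30 bp.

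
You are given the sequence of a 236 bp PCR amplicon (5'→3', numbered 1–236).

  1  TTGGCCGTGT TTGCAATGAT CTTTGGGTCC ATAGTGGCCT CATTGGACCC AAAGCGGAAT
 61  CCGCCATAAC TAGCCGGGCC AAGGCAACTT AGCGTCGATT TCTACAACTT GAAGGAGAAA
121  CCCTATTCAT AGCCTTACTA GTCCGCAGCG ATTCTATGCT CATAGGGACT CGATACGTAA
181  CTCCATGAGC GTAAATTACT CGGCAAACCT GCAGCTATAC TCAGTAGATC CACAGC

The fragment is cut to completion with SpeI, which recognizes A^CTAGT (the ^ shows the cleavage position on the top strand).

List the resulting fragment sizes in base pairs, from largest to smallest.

137, 99 bp

The SpeI site (ACTAGT) starts at position 137.
SpeI cuts after the first base of each site, so after position 137.
Linear molecule, 1 cut → 2 fragments:
  1–137 → 137 bp
  138–236 → 99 bp
Sorted largest to smallest: 137, 99 bp.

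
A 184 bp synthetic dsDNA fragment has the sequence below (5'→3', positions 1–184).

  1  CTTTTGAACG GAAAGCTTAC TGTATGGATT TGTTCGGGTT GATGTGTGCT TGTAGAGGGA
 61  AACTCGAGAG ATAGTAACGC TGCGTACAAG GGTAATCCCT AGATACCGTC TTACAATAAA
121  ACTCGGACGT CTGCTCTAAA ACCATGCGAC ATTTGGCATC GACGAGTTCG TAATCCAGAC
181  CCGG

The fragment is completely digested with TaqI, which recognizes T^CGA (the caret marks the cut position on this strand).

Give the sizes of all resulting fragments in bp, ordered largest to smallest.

95, 64, 25 bp

TaqI sites (TCGA) start at positions 64, 159.
TaqI cuts after the first base of each site, so after positions 64, 159.
Linear molecule, 2 cuts → 3 fragments:
  1–64 → 64 bp
  65–159 → 95 bp
  160–184 → 25 bp
Sorted largest to smallest: 95, 64, 25 bp.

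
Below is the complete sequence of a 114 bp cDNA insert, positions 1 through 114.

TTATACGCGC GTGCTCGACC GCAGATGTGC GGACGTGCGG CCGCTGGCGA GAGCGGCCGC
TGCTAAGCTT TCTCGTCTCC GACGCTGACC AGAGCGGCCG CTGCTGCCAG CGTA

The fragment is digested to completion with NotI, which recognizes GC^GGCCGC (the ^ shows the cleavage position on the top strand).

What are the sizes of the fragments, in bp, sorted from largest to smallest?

41, 38, 19, 16 bp

NotI sites (GCGGCCGC) start at positions 37, 53, 94.
NotI cuts after base 2 of each site, so after positions 38, 54, 95.
Linear molecule, 3 cuts → 4 fragments:
  1–38 → 38 bp
  39–54 → 16 bp
  55–95 → 41 bp
  96–114 → 19 bp
Sorted largest to smallest: 41, 38, 19, 16 bp.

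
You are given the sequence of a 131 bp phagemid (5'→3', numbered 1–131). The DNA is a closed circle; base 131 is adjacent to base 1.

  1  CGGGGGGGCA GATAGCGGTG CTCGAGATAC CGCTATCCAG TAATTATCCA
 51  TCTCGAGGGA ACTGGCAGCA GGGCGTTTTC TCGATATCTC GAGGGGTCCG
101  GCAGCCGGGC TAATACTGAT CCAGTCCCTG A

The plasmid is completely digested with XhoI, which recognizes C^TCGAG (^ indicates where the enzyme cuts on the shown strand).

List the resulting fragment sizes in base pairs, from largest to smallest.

XhoI sites (CTCGAG) start at positions 21, 52, 88.
XhoI cuts after the first base of each site, so after positions 21, 52, 88.
Circular molecule, 3 cuts → 3 fragments:
  22–52 → 31 bp
  53–88 → 36 bp
  89–131 then 1–21 → 43 + 21 = 64 bp
Sorted largest to smallest: 64, 36, 31 bp.

64, 36, 31 bp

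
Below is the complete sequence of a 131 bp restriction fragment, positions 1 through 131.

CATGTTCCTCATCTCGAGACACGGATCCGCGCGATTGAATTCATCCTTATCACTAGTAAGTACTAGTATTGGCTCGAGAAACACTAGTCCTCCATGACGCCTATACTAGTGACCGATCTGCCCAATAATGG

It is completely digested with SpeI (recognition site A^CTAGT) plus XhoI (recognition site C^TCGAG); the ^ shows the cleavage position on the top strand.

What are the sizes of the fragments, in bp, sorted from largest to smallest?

SpeI sites (ACTAGT) start at positions 52, 62, 83, 105.
SpeI cuts after the first base of each site, so after positions 52, 62, 83, 105.
XhoI sites (CTCGAG) start at positions 13, 73.
XhoI cuts after the first base of each site, so after positions 13, 73.
Combined cut positions: 13, 52, 62, 73, 83, 105.
Linear molecule, 6 cuts → 7 fragments:
  1–13 → 13 bp
  14–52 → 39 bp
  53–62 → 10 bp
  63–73 → 11 bp
  74–83 → 10 bp
  84–105 → 22 bp
  106–131 → 26 bp
Sorted largest to smallest: 39, 26, 22, 13, 11, 10, 10 bp.

39, 26, 22, 13, 11, 10, 10 bp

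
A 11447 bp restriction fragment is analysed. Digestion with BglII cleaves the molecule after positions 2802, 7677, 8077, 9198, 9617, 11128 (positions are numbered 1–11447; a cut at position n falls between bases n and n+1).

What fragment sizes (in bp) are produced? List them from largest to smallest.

4875, 2802, 1511, 1121, 419, 400, 319 bp

Linear molecule, 6 cuts → 7 fragments:
  2802 − 0 = 2802 bp
  7677 − 2802 = 4875 bp
  8077 − 7677 = 400 bp
  9198 − 8077 = 1121 bp
  9617 − 9198 = 419 bp
  11128 − 9617 = 1511 bp
  11447 − 11128 = 319 bp
Sorted largest to smallest: 4875, 2802, 1511, 1121, 419, 400, 319 bp.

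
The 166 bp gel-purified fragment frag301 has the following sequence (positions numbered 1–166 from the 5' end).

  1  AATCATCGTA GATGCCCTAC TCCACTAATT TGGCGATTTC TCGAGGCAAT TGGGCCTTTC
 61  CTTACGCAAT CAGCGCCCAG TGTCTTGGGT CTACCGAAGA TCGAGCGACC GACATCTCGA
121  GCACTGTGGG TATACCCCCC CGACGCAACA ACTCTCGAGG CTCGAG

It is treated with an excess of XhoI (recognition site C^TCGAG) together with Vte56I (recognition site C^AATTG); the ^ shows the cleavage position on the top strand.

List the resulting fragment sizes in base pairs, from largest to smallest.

XhoI sites (CTCGAG) start at positions 40, 116, 154, 161.
XhoI cuts after the first base of each site, so after positions 40, 116, 154, 161.
The Vte56I site (CAATTG) starts at position 47.
Vte56I cuts after the first base of each site, so after position 47.
Combined cut positions: 40, 47, 116, 154, 161.
Linear molecule, 5 cuts → 6 fragments:
  1–40 → 40 bp
  41–47 → 7 bp
  48–116 → 69 bp
  117–154 → 38 bp
  155–161 → 7 bp
  162–166 → 5 bp
Sorted largest to smallest: 69, 40, 38, 7, 7, 5 bp.

69, 40, 38, 7, 7, 5 bp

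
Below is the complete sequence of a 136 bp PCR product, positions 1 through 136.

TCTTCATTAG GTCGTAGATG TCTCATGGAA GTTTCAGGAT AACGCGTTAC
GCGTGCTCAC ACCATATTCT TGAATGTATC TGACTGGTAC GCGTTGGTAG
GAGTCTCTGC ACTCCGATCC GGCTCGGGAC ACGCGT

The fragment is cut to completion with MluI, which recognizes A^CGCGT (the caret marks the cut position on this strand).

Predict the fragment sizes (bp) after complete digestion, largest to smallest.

MluI sites (ACGCGT) start at positions 42, 49, 89, 131.
MluI cuts after the first base of each site, so after positions 42, 49, 89, 131.
Linear molecule, 4 cuts → 5 fragments:
  1–42 → 42 bp
  43–49 → 7 bp
  50–89 → 40 bp
  90–131 → 42 bp
  132–136 → 5 bp
Sorted largest to smallest: 42, 42, 40, 7, 5 bp.

42, 42, 40, 7, 5 bp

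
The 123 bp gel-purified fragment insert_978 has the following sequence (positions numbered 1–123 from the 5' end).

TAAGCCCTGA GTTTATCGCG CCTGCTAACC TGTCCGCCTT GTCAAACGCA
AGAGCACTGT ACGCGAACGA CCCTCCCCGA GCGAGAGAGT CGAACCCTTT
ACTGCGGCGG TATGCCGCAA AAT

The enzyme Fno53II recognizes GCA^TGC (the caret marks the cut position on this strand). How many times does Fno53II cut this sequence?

0

No occurrence of GCATGC is present in the sequence.
Fno53II does not cut: 0 sites.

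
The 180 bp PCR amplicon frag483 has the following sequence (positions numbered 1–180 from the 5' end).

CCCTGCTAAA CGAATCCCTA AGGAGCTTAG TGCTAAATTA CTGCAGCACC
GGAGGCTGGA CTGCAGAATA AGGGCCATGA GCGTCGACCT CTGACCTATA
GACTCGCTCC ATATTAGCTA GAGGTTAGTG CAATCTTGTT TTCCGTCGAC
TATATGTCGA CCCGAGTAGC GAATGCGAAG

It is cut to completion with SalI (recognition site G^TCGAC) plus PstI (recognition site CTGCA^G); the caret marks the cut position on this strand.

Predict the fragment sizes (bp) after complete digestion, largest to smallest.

62, 45, 24, 20, 18, 11 bp

SalI sites (GTCGAC) start at positions 83, 145, 156.
SalI cuts after the first base of each site, so after positions 83, 145, 156.
PstI sites (CTGCAG) start at positions 41, 61.
PstI cuts after base 5 of each site (before the last base), so after positions 45, 65.
Combined cut positions: 45, 65, 83, 145, 156.
Linear molecule, 5 cuts → 6 fragments:
  1–45 → 45 bp
  46–65 → 20 bp
  66–83 → 18 bp
  84–145 → 62 bp
  146–156 → 11 bp
  157–180 → 24 bp
Sorted largest to smallest: 62, 45, 24, 20, 18, 11 bp.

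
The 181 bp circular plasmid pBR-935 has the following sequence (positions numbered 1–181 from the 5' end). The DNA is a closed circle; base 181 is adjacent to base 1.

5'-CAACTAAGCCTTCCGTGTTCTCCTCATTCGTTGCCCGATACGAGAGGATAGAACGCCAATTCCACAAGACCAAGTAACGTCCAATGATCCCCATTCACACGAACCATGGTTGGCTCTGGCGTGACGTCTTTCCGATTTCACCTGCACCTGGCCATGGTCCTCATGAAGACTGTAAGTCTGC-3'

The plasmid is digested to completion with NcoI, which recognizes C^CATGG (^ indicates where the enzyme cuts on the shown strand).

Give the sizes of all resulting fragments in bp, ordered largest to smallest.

133, 48 bp

NcoI sites (CCATGG) start at positions 104, 152.
NcoI cuts after the first base of each site, so after positions 104, 152.
Circular molecule, 2 cuts → 2 fragments:
  105–152 → 48 bp
  153–181 then 1–104 → 29 + 104 = 133 bp
Sorted largest to smallest: 133, 48 bp.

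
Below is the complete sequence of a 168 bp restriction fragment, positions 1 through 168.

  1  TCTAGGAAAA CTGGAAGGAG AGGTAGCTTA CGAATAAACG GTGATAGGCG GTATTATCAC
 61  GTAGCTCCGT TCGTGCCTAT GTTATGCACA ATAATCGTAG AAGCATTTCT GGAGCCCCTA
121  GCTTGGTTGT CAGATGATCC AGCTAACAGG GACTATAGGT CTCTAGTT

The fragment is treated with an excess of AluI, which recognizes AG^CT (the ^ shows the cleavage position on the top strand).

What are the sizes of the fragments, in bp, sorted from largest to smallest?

57, 38, 26, 26, 21 bp

AluI sites (AGCT) start at positions 25, 63, 120, 141.
AluI cuts after base 2 of each site, so after positions 26, 64, 121, 142.
Linear molecule, 4 cuts → 5 fragments:
  1–26 → 26 bp
  27–64 → 38 bp
  65–121 → 57 bp
  122–142 → 21 bp
  143–168 → 26 bp
Sorted largest to smallest: 57, 38, 26, 26, 21 bp.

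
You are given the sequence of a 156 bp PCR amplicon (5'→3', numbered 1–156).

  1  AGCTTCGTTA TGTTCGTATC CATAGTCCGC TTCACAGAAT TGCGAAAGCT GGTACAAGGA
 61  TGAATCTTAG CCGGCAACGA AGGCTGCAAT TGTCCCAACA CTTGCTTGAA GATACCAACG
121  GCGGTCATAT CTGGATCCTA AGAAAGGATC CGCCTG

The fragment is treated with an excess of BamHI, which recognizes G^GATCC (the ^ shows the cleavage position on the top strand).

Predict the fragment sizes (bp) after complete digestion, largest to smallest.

BamHI sites (GGATCC) start at positions 133, 146.
BamHI cuts after the first base of each site, so after positions 133, 146.
Linear molecule, 2 cuts → 3 fragments:
  1–133 → 133 bp
  134–146 → 13 bp
  147–156 → 10 bp
Sorted largest to smallest: 133, 13, 10 bp.

133, 13, 10 bp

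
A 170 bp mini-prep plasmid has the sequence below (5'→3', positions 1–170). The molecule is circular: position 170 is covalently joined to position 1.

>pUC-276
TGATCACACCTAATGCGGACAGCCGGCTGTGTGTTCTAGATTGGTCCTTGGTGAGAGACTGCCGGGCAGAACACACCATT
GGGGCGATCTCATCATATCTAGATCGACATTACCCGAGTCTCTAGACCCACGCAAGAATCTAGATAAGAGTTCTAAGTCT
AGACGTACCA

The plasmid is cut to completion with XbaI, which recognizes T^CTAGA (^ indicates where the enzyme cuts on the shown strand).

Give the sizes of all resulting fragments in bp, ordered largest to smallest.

63, 47, 23, 19, 18 bp

XbaI sites (TCTAGA) start at positions 35, 98, 121, 139, 158.
XbaI cuts after the first base of each site, so after positions 35, 98, 121, 139, 158.
Circular molecule, 5 cuts → 5 fragments:
  36–98 → 63 bp
  99–121 → 23 bp
  122–139 → 18 bp
  140–158 → 19 bp
  159–170 then 1–35 → 12 + 35 = 47 bp
Sorted largest to smallest: 63, 47, 23, 19, 18 bp.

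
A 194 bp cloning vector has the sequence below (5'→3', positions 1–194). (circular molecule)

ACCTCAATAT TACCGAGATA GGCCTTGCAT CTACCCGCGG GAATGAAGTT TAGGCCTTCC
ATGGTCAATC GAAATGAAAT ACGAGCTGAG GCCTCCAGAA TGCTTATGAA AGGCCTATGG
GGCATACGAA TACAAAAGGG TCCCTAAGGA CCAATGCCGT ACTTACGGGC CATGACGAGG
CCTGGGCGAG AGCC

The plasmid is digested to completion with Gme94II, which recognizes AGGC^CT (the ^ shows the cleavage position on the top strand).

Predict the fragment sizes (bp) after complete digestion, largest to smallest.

67, 37, 36, 32, 22 bp

Gme94II sites (AGGCCT) start at positions 20, 52, 89, 111, 178.
Gme94II cuts after base 4 of each site, so after positions 23, 55, 92, 114, 181.
Circular molecule, 5 cuts → 5 fragments:
  24–55 → 32 bp
  56–92 → 37 bp
  93–114 → 22 bp
  115–181 → 67 bp
  182–194 then 1–23 → 13 + 23 = 36 bp
Sorted largest to smallest: 67, 37, 36, 32, 22 bp.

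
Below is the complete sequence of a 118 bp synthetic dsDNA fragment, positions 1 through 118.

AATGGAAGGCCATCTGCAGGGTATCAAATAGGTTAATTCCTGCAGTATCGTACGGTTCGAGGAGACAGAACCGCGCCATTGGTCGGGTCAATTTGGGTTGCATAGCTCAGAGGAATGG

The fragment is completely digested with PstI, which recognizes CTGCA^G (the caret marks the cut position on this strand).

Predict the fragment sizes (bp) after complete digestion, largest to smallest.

PstI sites (CTGCAG) start at positions 14, 40.
PstI cuts after base 5 of each site (before the last base), so after positions 18, 44.
Linear molecule, 2 cuts → 3 fragments:
  1–18 → 18 bp
  19–44 → 26 bp
  45–118 → 74 bp
Sorted largest to smallest: 74, 26, 18 bp.

74, 26, 18 bp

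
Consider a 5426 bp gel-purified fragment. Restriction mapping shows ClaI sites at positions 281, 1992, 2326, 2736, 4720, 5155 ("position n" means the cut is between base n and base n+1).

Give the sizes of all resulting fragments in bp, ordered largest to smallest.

Linear molecule, 6 cuts → 7 fragments:
  281 − 0 = 281 bp
  1992 − 281 = 1711 bp
  2326 − 1992 = 334 bp
  2736 − 2326 = 410 bp
  4720 − 2736 = 1984 bp
  5155 − 4720 = 435 bp
  5426 − 5155 = 271 bp
Sorted largest to smallest: 1984, 1711, 435, 410, 334, 281, 271 bp.

1984, 1711, 435, 410, 334, 281, 271 bp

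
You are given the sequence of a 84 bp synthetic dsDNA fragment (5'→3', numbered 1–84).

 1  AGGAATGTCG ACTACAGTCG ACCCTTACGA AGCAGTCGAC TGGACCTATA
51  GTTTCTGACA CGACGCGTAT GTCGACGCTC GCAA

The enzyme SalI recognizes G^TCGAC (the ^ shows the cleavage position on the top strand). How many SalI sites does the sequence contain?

GTCGAC occurs starting at positions 7, 17, 35, 71.
SalI cuts at 4 sites.

4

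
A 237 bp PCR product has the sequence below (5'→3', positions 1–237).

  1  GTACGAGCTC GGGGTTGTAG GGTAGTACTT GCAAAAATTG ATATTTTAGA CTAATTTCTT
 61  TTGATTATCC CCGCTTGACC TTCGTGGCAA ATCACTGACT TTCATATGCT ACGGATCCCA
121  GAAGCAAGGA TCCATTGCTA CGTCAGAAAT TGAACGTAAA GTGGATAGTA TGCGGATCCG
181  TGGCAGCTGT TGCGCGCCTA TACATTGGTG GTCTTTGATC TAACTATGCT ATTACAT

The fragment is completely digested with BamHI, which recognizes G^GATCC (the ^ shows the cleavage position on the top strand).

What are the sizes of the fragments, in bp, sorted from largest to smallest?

BamHI sites (GGATCC) start at positions 113, 128, 174.
BamHI cuts after the first base of each site, so after positions 113, 128, 174.
Linear molecule, 3 cuts → 4 fragments:
  1–113 → 113 bp
  114–128 → 15 bp
  129–174 → 46 bp
  175–237 → 63 bp
Sorted largest to smallest: 113, 63, 46, 15 bp.

113, 63, 46, 15 bp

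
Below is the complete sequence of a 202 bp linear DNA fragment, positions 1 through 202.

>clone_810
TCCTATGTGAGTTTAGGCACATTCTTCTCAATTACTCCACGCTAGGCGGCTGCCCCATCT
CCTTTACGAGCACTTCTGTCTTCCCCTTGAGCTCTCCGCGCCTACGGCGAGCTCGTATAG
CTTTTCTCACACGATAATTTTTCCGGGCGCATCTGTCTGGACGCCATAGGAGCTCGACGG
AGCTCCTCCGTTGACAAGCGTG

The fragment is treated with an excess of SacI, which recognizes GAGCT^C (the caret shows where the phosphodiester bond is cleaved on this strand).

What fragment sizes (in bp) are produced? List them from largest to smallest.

SacI sites (GAGCTC) start at positions 89, 109, 170, 180.
SacI cuts after base 5 of each site (before the last base), so after positions 93, 113, 174, 184.
Linear molecule, 4 cuts → 5 fragments:
  1–93 → 93 bp
  94–113 → 20 bp
  114–174 → 61 bp
  175–184 → 10 bp
  185–202 → 18 bp
Sorted largest to smallest: 93, 61, 20, 18, 10 bp.

93, 61, 20, 18, 10 bp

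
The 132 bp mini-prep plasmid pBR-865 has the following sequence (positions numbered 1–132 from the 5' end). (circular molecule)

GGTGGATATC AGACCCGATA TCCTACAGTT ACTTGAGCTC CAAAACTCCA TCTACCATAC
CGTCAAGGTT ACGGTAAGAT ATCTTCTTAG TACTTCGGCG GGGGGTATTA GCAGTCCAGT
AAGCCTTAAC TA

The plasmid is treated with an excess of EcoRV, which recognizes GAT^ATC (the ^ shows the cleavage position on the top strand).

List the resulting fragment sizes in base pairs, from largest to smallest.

61, 59, 12 bp

EcoRV sites (GATATC) start at positions 5, 17, 78.
EcoRV cuts after base 3 of each site, so after positions 7, 19, 80.
Circular molecule, 3 cuts → 3 fragments:
  8–19 → 12 bp
  20–80 → 61 bp
  81–132 then 1–7 → 52 + 7 = 59 bp
Sorted largest to smallest: 61, 59, 12 bp.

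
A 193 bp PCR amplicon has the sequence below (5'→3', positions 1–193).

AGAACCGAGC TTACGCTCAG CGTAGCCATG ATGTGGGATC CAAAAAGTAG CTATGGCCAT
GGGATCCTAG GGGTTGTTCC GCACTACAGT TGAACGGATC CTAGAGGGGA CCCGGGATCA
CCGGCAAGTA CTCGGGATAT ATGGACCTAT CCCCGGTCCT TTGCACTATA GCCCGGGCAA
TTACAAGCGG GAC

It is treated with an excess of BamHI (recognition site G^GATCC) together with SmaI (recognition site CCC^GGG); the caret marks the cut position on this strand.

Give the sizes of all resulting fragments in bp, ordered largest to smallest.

BamHI sites (GGATCC) start at positions 36, 62, 96.
BamHI cuts after the first base of each site, so after positions 36, 62, 96.
SmaI sites (CCCGGG) start at positions 111, 172.
SmaI cuts after base 3 of each site, so after positions 113, 174.
Combined cut positions: 36, 62, 96, 113, 174.
Linear molecule, 5 cuts → 6 fragments:
  1–36 → 36 bp
  37–62 → 26 bp
  63–96 → 34 bp
  97–113 → 17 bp
  114–174 → 61 bp
  175–193 → 19 bp
Sorted largest to smallest: 61, 36, 34, 26, 19, 17 bp.

61, 36, 34, 26, 19, 17 bp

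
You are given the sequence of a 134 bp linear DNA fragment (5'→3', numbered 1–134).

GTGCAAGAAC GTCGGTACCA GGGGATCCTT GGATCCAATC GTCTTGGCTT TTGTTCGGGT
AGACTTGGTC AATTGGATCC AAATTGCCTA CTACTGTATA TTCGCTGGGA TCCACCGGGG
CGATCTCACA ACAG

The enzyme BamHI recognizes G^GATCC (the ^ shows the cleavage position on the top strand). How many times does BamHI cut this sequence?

GGATCC occurs starting at positions 23, 31, 75, 108.
BamHI cuts at 4 sites.

4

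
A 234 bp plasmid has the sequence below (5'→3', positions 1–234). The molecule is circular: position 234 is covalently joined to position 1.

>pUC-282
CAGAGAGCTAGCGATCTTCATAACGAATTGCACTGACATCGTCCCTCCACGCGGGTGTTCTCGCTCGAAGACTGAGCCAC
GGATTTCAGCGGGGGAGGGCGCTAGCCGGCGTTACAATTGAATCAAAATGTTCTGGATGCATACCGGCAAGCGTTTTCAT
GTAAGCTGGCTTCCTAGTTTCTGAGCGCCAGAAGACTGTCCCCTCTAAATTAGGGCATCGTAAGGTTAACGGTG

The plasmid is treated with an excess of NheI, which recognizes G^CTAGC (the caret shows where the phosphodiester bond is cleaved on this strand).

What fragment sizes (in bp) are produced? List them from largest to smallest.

140, 94 bp

NheI sites (GCTAGC) start at positions 7, 101.
NheI cuts after the first base of each site, so after positions 7, 101.
Circular molecule, 2 cuts → 2 fragments:
  8–101 → 94 bp
  102–234 then 1–7 → 133 + 7 = 140 bp
Sorted largest to smallest: 140, 94 bp.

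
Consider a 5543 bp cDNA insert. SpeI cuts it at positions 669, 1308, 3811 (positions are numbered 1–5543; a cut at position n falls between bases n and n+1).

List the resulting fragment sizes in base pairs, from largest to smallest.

Linear molecule, 3 cuts → 4 fragments:
  669 − 0 = 669 bp
  1308 − 669 = 639 bp
  3811 − 1308 = 2503 bp
  5543 − 3811 = 1732 bp
Sorted largest to smallest: 2503, 1732, 669, 639 bp.

2503, 1732, 669, 639 bp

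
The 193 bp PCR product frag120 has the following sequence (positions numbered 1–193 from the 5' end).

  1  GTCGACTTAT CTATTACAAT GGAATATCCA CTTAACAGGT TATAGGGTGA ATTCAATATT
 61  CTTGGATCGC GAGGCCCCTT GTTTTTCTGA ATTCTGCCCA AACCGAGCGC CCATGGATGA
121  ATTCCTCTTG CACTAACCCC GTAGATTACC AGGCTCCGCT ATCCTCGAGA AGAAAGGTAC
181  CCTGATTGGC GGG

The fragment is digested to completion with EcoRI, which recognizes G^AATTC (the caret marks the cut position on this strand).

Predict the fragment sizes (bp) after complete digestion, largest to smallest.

74, 49, 40, 30 bp

EcoRI sites (GAATTC) start at positions 49, 89, 119.
EcoRI cuts after the first base of each site, so after positions 49, 89, 119.
Linear molecule, 3 cuts → 4 fragments:
  1–49 → 49 bp
  50–89 → 40 bp
  90–119 → 30 bp
  120–193 → 74 bp
Sorted largest to smallest: 74, 49, 40, 30 bp.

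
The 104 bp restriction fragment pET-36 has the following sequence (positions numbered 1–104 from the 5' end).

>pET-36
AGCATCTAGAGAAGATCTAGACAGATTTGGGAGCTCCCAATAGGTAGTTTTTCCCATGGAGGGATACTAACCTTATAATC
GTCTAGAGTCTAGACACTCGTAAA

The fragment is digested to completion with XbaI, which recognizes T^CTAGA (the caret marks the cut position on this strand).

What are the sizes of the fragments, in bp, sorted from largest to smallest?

XbaI sites (TCTAGA) start at positions 5, 16, 82, 89.
XbaI cuts after the first base of each site, so after positions 5, 16, 82, 89.
Linear molecule, 4 cuts → 5 fragments:
  1–5 → 5 bp
  6–16 → 11 bp
  17–82 → 66 bp
  83–89 → 7 bp
  90–104 → 15 bp
Sorted largest to smallest: 66, 15, 11, 7, 5 bp.

66, 15, 11, 7, 5 bp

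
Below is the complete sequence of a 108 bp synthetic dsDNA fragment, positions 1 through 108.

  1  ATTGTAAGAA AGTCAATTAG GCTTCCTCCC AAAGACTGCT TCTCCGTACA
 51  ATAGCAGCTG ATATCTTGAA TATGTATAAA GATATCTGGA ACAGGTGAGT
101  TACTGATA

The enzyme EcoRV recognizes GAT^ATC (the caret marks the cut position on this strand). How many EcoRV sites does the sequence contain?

2

GATATC occurs starting at positions 60, 81.
EcoRV cuts at 2 sites.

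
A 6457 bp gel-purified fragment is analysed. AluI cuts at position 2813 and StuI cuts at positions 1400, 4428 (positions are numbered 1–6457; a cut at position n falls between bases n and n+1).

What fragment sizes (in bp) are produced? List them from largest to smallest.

2029, 1615, 1413, 1400 bp

Combined cut positions (sorted): 1400, 2813, 4428.
Linear molecule, 3 cuts → 4 fragments:
  1400 − 0 = 1400 bp
  2813 − 1400 = 1413 bp
  4428 − 2813 = 1615 bp
  6457 − 4428 = 2029 bp
Sorted largest to smallest: 2029, 1615, 1413, 1400 bp.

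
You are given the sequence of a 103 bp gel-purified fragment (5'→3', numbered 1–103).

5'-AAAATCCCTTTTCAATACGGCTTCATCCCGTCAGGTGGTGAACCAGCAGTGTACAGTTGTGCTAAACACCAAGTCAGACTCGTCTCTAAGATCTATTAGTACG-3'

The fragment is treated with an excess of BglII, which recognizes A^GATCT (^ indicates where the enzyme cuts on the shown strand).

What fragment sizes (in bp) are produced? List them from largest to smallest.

89, 14 bp

The BglII site (AGATCT) starts at position 89.
BglII cuts after the first base of each site, so after position 89.
Linear molecule, 1 cut → 2 fragments:
  1–89 → 89 bp
  90–103 → 14 bp
Sorted largest to smallest: 89, 14 bp.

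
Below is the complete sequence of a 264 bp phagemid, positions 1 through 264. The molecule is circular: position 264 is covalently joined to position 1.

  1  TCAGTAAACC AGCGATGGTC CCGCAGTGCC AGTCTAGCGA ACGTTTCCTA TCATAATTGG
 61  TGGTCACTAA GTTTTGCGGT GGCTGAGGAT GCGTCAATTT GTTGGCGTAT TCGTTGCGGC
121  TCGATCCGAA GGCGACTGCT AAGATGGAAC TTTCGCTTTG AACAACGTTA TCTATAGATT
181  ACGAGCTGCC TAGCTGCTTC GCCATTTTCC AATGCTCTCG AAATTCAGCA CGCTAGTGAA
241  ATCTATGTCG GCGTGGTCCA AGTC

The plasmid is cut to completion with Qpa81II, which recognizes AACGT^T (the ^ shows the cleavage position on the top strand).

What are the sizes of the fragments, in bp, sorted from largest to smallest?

140, 124 bp

Qpa81II sites (AACGTT) start at positions 40, 164.
Qpa81II cuts after base 5 of each site (before the last base), so after positions 44, 168.
Circular molecule, 2 cuts → 2 fragments:
  45–168 → 124 bp
  169–264 then 1–44 → 96 + 44 = 140 bp
Sorted largest to smallest: 140, 124 bp.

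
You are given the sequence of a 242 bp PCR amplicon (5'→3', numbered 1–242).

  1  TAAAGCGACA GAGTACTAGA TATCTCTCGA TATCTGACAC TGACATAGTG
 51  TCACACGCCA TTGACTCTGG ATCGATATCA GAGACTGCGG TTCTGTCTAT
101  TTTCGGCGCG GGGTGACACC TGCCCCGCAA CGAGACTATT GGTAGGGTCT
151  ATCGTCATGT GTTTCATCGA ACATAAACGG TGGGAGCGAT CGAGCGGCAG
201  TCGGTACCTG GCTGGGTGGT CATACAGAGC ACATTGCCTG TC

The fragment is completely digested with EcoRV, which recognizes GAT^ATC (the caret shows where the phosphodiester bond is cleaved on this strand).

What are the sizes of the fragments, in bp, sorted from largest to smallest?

EcoRV sites (GATATC) start at positions 19, 29, 74.
EcoRV cuts after base 3 of each site, so after positions 21, 31, 76.
Linear molecule, 3 cuts → 4 fragments:
  1–21 → 21 bp
  22–31 → 10 bp
  32–76 → 45 bp
  77–242 → 166 bp
Sorted largest to smallest: 166, 45, 21, 10 bp.

166, 45, 21, 10 bp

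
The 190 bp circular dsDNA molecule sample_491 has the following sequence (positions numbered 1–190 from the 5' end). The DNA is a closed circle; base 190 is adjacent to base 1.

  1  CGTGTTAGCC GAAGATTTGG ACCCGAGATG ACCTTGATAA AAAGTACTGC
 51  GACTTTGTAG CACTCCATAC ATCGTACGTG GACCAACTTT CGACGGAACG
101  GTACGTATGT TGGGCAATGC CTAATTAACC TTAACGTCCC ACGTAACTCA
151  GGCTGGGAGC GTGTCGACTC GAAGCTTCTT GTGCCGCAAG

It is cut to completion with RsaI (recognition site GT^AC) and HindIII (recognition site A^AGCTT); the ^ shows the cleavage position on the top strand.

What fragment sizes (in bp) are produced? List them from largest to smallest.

70, 63, 30, 27 bp

RsaI sites (GTAC) start at positions 44, 74, 101.
RsaI cuts after base 2 of each site, so after positions 45, 75, 102.
The HindIII site (AAGCTT) starts at position 172.
HindIII cuts after the first base of each site, so after position 172.
Combined cut positions: 45, 75, 102, 172.
Circular molecule, 4 cuts → 4 fragments:
  46–75 → 30 bp
  76–102 → 27 bp
  103–172 → 70 bp
  173–190 then 1–45 → 18 + 45 = 63 bp
Sorted largest to smallest: 70, 63, 30, 27 bp.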